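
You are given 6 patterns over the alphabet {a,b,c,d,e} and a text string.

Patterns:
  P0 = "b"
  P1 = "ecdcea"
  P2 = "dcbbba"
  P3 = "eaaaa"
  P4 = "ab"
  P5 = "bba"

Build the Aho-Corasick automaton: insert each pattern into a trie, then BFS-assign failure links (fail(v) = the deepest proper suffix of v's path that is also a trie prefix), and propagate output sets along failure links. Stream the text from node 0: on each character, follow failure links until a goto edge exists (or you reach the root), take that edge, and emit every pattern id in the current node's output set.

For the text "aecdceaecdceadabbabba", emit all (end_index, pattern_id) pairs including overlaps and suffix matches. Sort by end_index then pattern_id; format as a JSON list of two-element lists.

Build:
Trie nodes:
  0='ε' goto a→18 b→1 d→8 e→2
  1='b' goto b→20  ←P0
  2='e' goto a→14 c→3
  3='ec' goto d→4
  4='ecd' goto c→5
  5='ecdc' goto e→6
  6='ecdce' goto a→7
  7='ecdcea' goto ·  ←P1
  8='d' goto c→9
  9='dc' goto b→10
  10='dcb' goto b→11
  11='dcbb' goto b→12
  12='dcbbb' goto a→13
  13='dcbbba' goto ·  ←P2
  14='ea' goto a→15
  15='eaa' goto a→16
  16='eaaa' goto a→17
  17='eaaaa' goto ·  ←P3
  18='a' goto b→19
  19='ab' goto ·  ←P4
  20='bb' goto a→21
  21='bba' goto ·  ←P5

Failure links (BFS by depth):
  n1('b'): parent n0 fail=0; on 'b' 0 → fail=0;  out {0}∪∅={0}
  n2('e'): parent n0 fail=0; on 'e' 0 → fail=0;  out ∅∪∅=∅
  n8('d'): parent n0 fail=0; on 'd' 0 → fail=0;  out ∅∪∅=∅
  n18('a'): parent n0 fail=0; on 'a' 0 → fail=0;  out ∅∪∅=∅
  n3('ec'): parent n2 fail=0; on 'c' 0 → fail=0;  out ∅∪∅=∅
  n9('dc'): parent n8 fail=0; on 'c' 0 → fail=0;  out ∅∪∅=∅
  n14('ea'): parent n2 fail=0; on 'a' 0 → fail=18;  out ∅∪∅=∅
  n19('ab'): parent n18 fail=0; on 'b' 0 → fail=1;  out {4}∪{0}={0,4}
  n20('bb'): parent n1 fail=0; on 'b' 0 → fail=1;  out ∅∪{0}={0}
  n4('ecd'): parent n3 fail=0; on 'd' 0 → fail=8;  out ∅∪∅=∅
  n10('dcb'): parent n9 fail=0; on 'b' 0 → fail=1;  out ∅∪{0}={0}
  n15('eaa'): parent n14 fail=18; on 'a' 18→0 → fail=18;  out ∅∪∅=∅
  n21('bba'): parent n20 fail=1; on 'a' 1→0 → fail=18;  out {5}∪∅={5}
  n5('ecdc'): parent n4 fail=8; on 'c' 8 → fail=9;  out ∅∪∅=∅
  n11('dcbb'): parent n10 fail=1; on 'b' 1 → fail=20;  out ∅∪{0}={0}
  n16('eaaa'): parent n15 fail=18; on 'a' 18→0 → fail=18;  out ∅∪∅=∅
  n6('ecdce'): parent n5 fail=9; on 'e' 9→0 → fail=2;  out ∅∪∅=∅
  n12('dcbbb'): parent n11 fail=20; on 'b' 20→1 → fail=20;  out ∅∪{0}={0}
  n17('eaaaa'): parent n16 fail=18; on 'a' 18→0 → fail=18;  out {3}∪∅={3}
  n7('ecdcea'): parent n6 fail=2; on 'a' 2 → fail=14;  out {1}∪∅={1}
  n13('dcbbba'): parent n12 fail=20; on 'a' 20 → fail=21;  out {2}∪{5}={2,5}

Run:
[0] read 'a'  n0⇒n18
[1] read 'e'  n18⇒n2 (fail-walked)
[2] read 'c'  n2⇒n3
[3] read 'd'  n3⇒n4
[4] read 'c'  n4⇒n5
[5] read 'e'  n5⇒n6
[6] read 'a'  n6⇒n7  → match P1@[1:6]
[7] read 'e'  n7⇒n2 (fail-walked)
[8] read 'c'  n2⇒n3
[9] read 'd'  n3⇒n4
[10] read 'c'  n4⇒n5
[11] read 'e'  n5⇒n6
[12] read 'a'  n6⇒n7  → match P1@[7:12]
[13] read 'd'  n7⇒n8 (fail-walked)
[14] read 'a'  n8⇒n18 (fail-walked)
[15] read 'b'  n18⇒n19  → match P0@[15:15],P4@[14:15]
[16] read 'b'  n19⇒n20 (fail-walked)  → match P0@[16:16]
[17] read 'a'  n20⇒n21  → match P5@[15:17]
[18] read 'b'  n21⇒n19 (fail-walked)  → match P0@[18:18],P4@[17:18]
[19] read 'b'  n19⇒n20 (fail-walked)  → match P0@[19:19]
[20] read 'a'  n20⇒n21  → match P5@[18:20]

Matches: [[6,1],[12,1],[15,0],[15,4],[16,0],[17,5],[18,0],[18,4],[19,0],[20,5]]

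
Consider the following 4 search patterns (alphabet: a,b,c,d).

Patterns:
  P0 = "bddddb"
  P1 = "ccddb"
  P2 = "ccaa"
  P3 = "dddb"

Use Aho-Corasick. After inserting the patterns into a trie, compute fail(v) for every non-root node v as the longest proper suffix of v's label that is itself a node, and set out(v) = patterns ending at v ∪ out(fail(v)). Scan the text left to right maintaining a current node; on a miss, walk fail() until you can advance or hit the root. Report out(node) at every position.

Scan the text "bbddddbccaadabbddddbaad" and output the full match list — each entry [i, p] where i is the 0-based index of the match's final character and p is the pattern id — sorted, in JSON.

Construct AC machine:
Trie nodes:
  0='ε' goto b→1 c→7 d→14
  1='b' goto d→2
  2='bd' goto d→3
  3='bdd' goto d→4
  4='bddd' goto d→5
  5='bdddd' goto b→6
  6='bddddb' goto ·  [P0 ends]
  7='c' goto c→8
  8='cc' goto a→12 d→9
  9='ccd' goto d→10
  10='ccdd' goto b→11
  11='ccddb' goto ·  [P1 ends]
  12='cca' goto a→13
  13='ccaa' goto ·  [P2 ends]
  14='d' goto d→15
  15='dd' goto d→16
  16='ddd' goto b→17
  17='dddb' goto ·  [P3 ends]

Failure links (BFS by depth):
  fail(1) 'b': from fail(0)=0 chase 'b': 0 ⇒ 0;  out=∅∪out(0)=∅
  fail(7) 'c': from fail(0)=0 chase 'c': 0 ⇒ 0;  out=∅∪out(0)=∅
  fail(14) 'd': from fail(0)=0 chase 'd': 0 ⇒ 0;  out=∅∪out(0)=∅
  fail(2) 'bd': from fail(1)=0 chase 'd': 0 ⇒ 14;  out=∅∪out(14)=∅
  fail(8) 'cc': from fail(7)=0 chase 'c': 0 ⇒ 7;  out=∅∪out(7)=∅
  fail(15) 'dd': from fail(14)=0 chase 'd': 0 ⇒ 14;  out=∅∪out(14)=∅
  fail(3) 'bdd': from fail(2)=14 chase 'd': 14 ⇒ 15;  out=∅∪out(15)=∅
  fail(9) 'ccd': from fail(8)=7 chase 'd': 7→0 ⇒ 14;  out=∅∪out(14)=∅
  fail(12) 'cca': from fail(8)=7 chase 'a': 7→0 ⇒ 0;  out=∅∪out(0)=∅
  fail(16) 'ddd': from fail(15)=14 chase 'd': 14 ⇒ 15;  out=∅∪out(15)=∅
  fail(4) 'bddd': from fail(3)=15 chase 'd': 15 ⇒ 16;  out=∅∪out(16)=∅
  fail(10) 'ccdd': from fail(9)=14 chase 'd': 14 ⇒ 15;  out=∅∪out(15)=∅
  fail(13) 'ccaa': from fail(12)=0 chase 'a': 0 ⇒ 0;  out={2}∪out(0)={2}
  fail(17) 'dddb': from fail(16)=15 chase 'b': 15→14→0 ⇒ 1;  out={3}∪out(1)={3}
  fail(5) 'bdddd': from fail(4)=16 chase 'd': 16→15 ⇒ 16;  out=∅∪out(16)=∅
  fail(11) 'ccddb': from fail(10)=15 chase 'b': 15→14→0 ⇒ 1;  out={1}∪out(1)={1}
  fail(6) 'bddddb': from fail(5)=16 chase 'b': 16 ⇒ 17;  out={0}∪out(17)={0,3}

Run:
pos 0 'b': at 1
pos 1 'b': at 1 (via fail)
pos 2 'd': at 2
pos 3 'd': at 3
pos 4 'd': at 4
pos 5 'd': at 5
pos 6 'b': at 6  → match P0@[1:6],P3@[3:6]
pos 7 'c': at 7 (via fail)
pos 8 'c': at 8
pos 9 'a': at 12
pos 10 'a': at 13  → match P2@[7:10]
pos 11 'd': at 14 (via fail)
pos 12 'a': at 0 (via fail)
pos 13 'b': at 1
pos 14 'b': at 1 (via fail)
pos 15 'd': at 2
pos 16 'd': at 3
pos 17 'd': at 4
pos 18 'd': at 5
pos 19 'b': at 6  → match P0@[14:19],P3@[16:19]
pos 20 'a': at 0 (via fail)
pos 21 'a': at 0
pos 22 'd': at 14

All matches (sorted): [[6,0],[6,3],[10,2],[19,0],[19,3]]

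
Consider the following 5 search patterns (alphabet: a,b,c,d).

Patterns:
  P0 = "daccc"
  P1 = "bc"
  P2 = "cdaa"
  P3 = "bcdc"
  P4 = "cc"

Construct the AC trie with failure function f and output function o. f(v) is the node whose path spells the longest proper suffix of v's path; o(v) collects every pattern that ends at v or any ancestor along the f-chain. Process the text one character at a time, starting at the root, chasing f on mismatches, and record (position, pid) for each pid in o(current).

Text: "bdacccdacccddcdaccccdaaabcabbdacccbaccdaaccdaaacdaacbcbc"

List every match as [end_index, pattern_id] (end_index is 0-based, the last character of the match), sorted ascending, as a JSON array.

Construct AC machine:
Trie (insert patterns):
  0='ε' goto b→6 c→8 d→1
  1='d' goto a→2
  2='da' goto c→3
  3='dac' goto c→4
  4='dacc' goto c→5
  5='daccc' goto ·  ←P0
  6='b' goto c→7
  7='bc' goto d→12  ←P1
  8='c' goto c→14 d→9
  9='cd' goto a→10
  10='cda' goto a→11
  11='cdaa' goto ·  ←P2
  12='bcd' goto c→13
  13='bcdc' goto ·  ←P3
  14='cc' goto ·  ←P4

BFS fail/out derivation:
  n1('d'): parent n0 fail=0; on 'd' 0 → fail=0;  out ∅∪∅=∅
  n6('b'): parent n0 fail=0; on 'b' 0 → fail=0;  out ∅∪∅=∅
  n8('c'): parent n0 fail=0; on 'c' 0 → fail=0;  out ∅∪∅=∅
  n2('da'): parent n1 fail=0; on 'a' 0 → fail=0;  out ∅∪∅=∅
  n7('bc'): parent n6 fail=0; on 'c' 0 → fail=8;  out {1}∪∅={1}
  n9('cd'): parent n8 fail=0; on 'd' 0 → fail=1;  out ∅∪∅=∅
  n14('cc'): parent n8 fail=0; on 'c' 0 → fail=8;  out {4}∪∅={4}
  n3('dac'): parent n2 fail=0; on 'c' 0 → fail=8;  out ∅∪∅=∅
  n10('cda'): parent n9 fail=1; on 'a' 1 → fail=2;  out ∅∪∅=∅
  n12('bcd'): parent n7 fail=8; on 'd' 8 → fail=9;  out ∅∪∅=∅
  n4('dacc'): parent n3 fail=8; on 'c' 8 → fail=14;  out ∅∪{4}={4}
  n11('cdaa'): parent n10 fail=2; on 'a' 2→0 → fail=0;  out {2}∪∅={2}
  n13('bcdc'): parent n12 fail=9; on 'c' 9→1→0 → fail=8;  out {3}∪∅={3}
  n5('daccc'): parent n4 fail=14; on 'c' 14→8 → fail=14;  out {0}∪{4}={0,4}

Scan:
i=0 'b': node 0→6
i=1 'd': node 6→1 ·f
i=2 'a': node 1→2
i=3 'c': node 2→3
i=4 'c': node 3→4  ** P4@[3:4]
i=5 'c': node 4→5  ** P0@[1:5],P4@[4:5]
i=6 'd': node 5→9 ·f
i=7 'a': node 9→10
i=8 'c': node 10→3 ·f
i=9 'c': node 3→4  ** P4@[8:9]
i=10 'c': node 4→5  ** P0@[6:10],P4@[9:10]
i=11 'd': node 5→9 ·f
i=12 'd': node 9→1 ·f
i=13 'c': node 1→8 ·f
i=14 'd': node 8→9
i=15 'a': node 9→10
i=16 'c': node 10→3 ·f
i=17 'c': node 3→4  ** P4@[16:17]
i=18 'c': node 4→5  ** P0@[14:18],P4@[17:18]
i=19 'c': node 5→14 ·f  ** P4@[18:19]
i=20 'd': node 14→9 ·f
i=21 'a': node 9→10
i=22 'a': node 10→11  ** P2@[19:22]
i=23 'a': node 11→0 ·f
i=24 'b': node 0→6
i=25 'c': node 6→7  ** P1@[24:25]
i=26 'a': node 7→0 ·f
i=27 'b': node 0→6
i=28 'b': node 6→6 ·f
i=29 'd': node 6→1 ·f
i=30 'a': node 1→2
i=31 'c': node 2→3
i=32 'c': node 3→4  ** P4@[31:32]
i=33 'c': node 4→5  ** P0@[29:33],P4@[32:33]
i=34 'b': node 5→6 ·f
i=35 'a': node 6→0 ·f
i=36 'c': node 0→8
i=37 'c': node 8→14  ** P4@[36:37]
i=38 'd': node 14→9 ·f
i=39 'a': node 9→10
i=40 'a': node 10→11  ** P2@[37:40]
i=41 'c': node 11→8 ·f
i=42 'c': node 8→14  ** P4@[41:42]
i=43 'd': node 14→9 ·f
i=44 'a': node 9→10
i=45 'a': node 10→11  ** P2@[42:45]
i=46 'a': node 11→0 ·f
i=47 'c': node 0→8
i=48 'd': node 8→9
i=49 'a': node 9→10
i=50 'a': node 10→11  ** P2@[47:50]
i=51 'c': node 11→8 ·f
i=52 'b': node 8→6 ·f
i=53 'c': node 6→7  ** P1@[52:53]
i=54 'b': node 7→6 ·f
i=55 'c': node 6→7  ** P1@[54:55]

All matches (sorted): [[4,4],[5,0],[5,4],[9,4],[10,0],[10,4],[17,4],[18,0],[18,4],[19,4],[22,2],[25,1],[32,4],[33,0],[33,4],[37,4],[40,2],[42,4],[45,2],[50,2],[53,1],[55,1]]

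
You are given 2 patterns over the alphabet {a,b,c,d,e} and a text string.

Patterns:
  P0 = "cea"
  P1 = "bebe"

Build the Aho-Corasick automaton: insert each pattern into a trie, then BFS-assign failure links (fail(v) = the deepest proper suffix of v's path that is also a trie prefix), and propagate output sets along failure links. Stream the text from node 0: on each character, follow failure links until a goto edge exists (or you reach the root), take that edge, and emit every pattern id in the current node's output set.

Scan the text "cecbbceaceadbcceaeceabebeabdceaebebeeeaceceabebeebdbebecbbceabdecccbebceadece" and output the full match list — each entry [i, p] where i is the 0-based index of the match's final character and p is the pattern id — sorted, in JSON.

Build:
Trie nodes:
  0='ε' goto b→4 c→1
  1='c' goto e→2
  2='ce' goto a→3
  3='cea' goto ·  ←P0
  4='b' goto e→5
  5='be' goto b→6
  6='beb' goto e→7
  7='bebe' goto ·  ←P1

BFS fail/out derivation:
  n1('c'): parent n0 fail=0; on 'c' 0 → fail=0;  out ∅∪∅=∅
  n4('b'): parent n0 fail=0; on 'b' 0 → fail=0;  out ∅∪∅=∅
  n2('ce'): parent n1 fail=0; on 'e' 0 → fail=0;  out ∅∪∅=∅
  n5('be'): parent n4 fail=0; on 'e' 0 → fail=0;  out ∅∪∅=∅
  n3('cea'): parent n2 fail=0; on 'a' 0 → fail=0;  out {0}∪∅={0}
  n6('beb'): parent n5 fail=0; on 'b' 0 → fail=4;  out ∅∪∅=∅
  n7('bebe'): parent n6 fail=4; on 'e' 4 → fail=5;  out {1}∪∅={1}

Run:
[0] read 'c'  n0⇒n1
[1] read 'e'  n1⇒n2
[2] read 'c'  n2⇒n1 (fail-walked)
[3] read 'b'  n1⇒n4 (fail-walked)
[4] read 'b'  n4⇒n4 (fail-walked)
[5] read 'c'  n4⇒n1 (fail-walked)
[6] read 'e'  n1⇒n2
[7] read 'a'  n2⇒n3  → match P0@[5:7]
[8] read 'c'  n3⇒n1 (fail-walked)
[9] read 'e'  n1⇒n2
[10] read 'a'  n2⇒n3  → match P0@[8:10]
[11] read 'd'  n3⇒n0 (fail-walked)
[12] read 'b'  n0⇒n4
[13] read 'c'  n4⇒n1 (fail-walked)
[14] read 'c'  n1⇒n1 (fail-walked)
[15] read 'e'  n1⇒n2
[16] read 'a'  n2⇒n3  → match P0@[14:16]
[17] read 'e'  n3⇒n0 (fail-walked)
[18] read 'c'  n0⇒n1
[19] read 'e'  n1⇒n2
[20] read 'a'  n2⇒n3  → match P0@[18:20]
[21] read 'b'  n3⇒n4 (fail-walked)
[22] read 'e'  n4⇒n5
[23] read 'b'  n5⇒n6
[24] read 'e'  n6⇒n7  → match P1@[21:24]
[25] read 'a'  n7⇒n0 (fail-walked)
[26] read 'b'  n0⇒n4
[27] read 'd'  n4⇒n0 (fail-walked)
[28] read 'c'  n0⇒n1
[29] read 'e'  n1⇒n2
[30] read 'a'  n2⇒n3  → match P0@[28:30]
[31] read 'e'  n3⇒n0 (fail-walked)
[32] read 'b'  n0⇒n4
[33] read 'e'  n4⇒n5
[34] read 'b'  n5⇒n6
[35] read 'e'  n6⇒n7  → match P1@[32:35]
[36] read 'e'  n7⇒n0 (fail-walked)
[37] read 'e'  n0⇒n0
[38] read 'a'  n0⇒n0
[39] read 'c'  n0⇒n1
[40] read 'e'  n1⇒n2
[41] read 'c'  n2⇒n1 (fail-walked)
[42] read 'e'  n1⇒n2
[43] read 'a'  n2⇒n3  → match P0@[41:43]
[44] read 'b'  n3⇒n4 (fail-walked)
[45] read 'e'  n4⇒n5
[46] read 'b'  n5⇒n6
[47] read 'e'  n6⇒n7  → match P1@[44:47]
[48] read 'e'  n7⇒n0 (fail-walked)
[49] read 'b'  n0⇒n4
[50] read 'd'  n4⇒n0 (fail-walked)
[51] read 'b'  n0⇒n4
[52] read 'e'  n4⇒n5
[53] read 'b'  n5⇒n6
[54] read 'e'  n6⇒n7  → match P1@[51:54]
[55] read 'c'  n7⇒n1 (fail-walked)
[56] read 'b'  n1⇒n4 (fail-walked)
[57] read 'b'  n4⇒n4 (fail-walked)
[58] read 'c'  n4⇒n1 (fail-walked)
[59] read 'e'  n1⇒n2
[60] read 'a'  n2⇒n3  → match P0@[58:60]
[61] read 'b'  n3⇒n4 (fail-walked)
[62] read 'd'  n4⇒n0 (fail-walked)
[63] read 'e'  n0⇒n0
[64] read 'c'  n0⇒n1
[65] read 'c'  n1⇒n1 (fail-walked)
[66] read 'c'  n1⇒n1 (fail-walked)
[67] read 'b'  n1⇒n4 (fail-walked)
[68] read 'e'  n4⇒n5
[69] read 'b'  n5⇒n6
[70] read 'c'  n6⇒n1 (fail-walked)
[71] read 'e'  n1⇒n2
[72] read 'a'  n2⇒n3  → match P0@[70:72]
[73] read 'd'  n3⇒n0 (fail-walked)
[74] read 'e'  n0⇒n0
[75] read 'c'  n0⇒n1
[76] read 'e'  n1⇒n2

All matches (sorted): [[7,0],[10,0],[16,0],[20,0],[24,1],[30,0],[35,1],[43,0],[47,1],[54,1],[60,0],[72,0]]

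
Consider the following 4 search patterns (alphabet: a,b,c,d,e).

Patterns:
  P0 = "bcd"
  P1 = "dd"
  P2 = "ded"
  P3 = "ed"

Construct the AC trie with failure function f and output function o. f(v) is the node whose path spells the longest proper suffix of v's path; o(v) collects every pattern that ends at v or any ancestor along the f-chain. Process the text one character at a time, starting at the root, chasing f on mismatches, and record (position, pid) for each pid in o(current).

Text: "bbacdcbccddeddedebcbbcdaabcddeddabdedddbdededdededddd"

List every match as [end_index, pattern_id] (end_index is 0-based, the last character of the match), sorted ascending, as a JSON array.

Build automaton:
Trie nodes:
  0='ε' goto b→1 d→4 e→8
  1='b' goto c→2
  2='bc' goto d→3
  3='bcd' goto ·  [P0 ends]
  4='d' goto d→5 e→6
  5='dd' goto ·  [P1 ends]
  6='de' goto d→7
  7='ded' goto ·  [P2 ends]
  8='e' goto d→9
  9='ed' goto ·  [P3 ends]

Failure links (BFS by depth):
  n1('b'): parent n0 fail=0; on 'b' 0 → fail=0;  out ∅∪∅=∅
  n4('d'): parent n0 fail=0; on 'd' 0 → fail=0;  out ∅∪∅=∅
  n8('e'): parent n0 fail=0; on 'e' 0 → fail=0;  out ∅∪∅=∅
  n2('bc'): parent n1 fail=0; on 'c' 0 → fail=0;  out ∅∪∅=∅
  n5('dd'): parent n4 fail=0; on 'd' 0 → fail=4;  out {1}∪∅={1}
  n6('de'): parent n4 fail=0; on 'e' 0 → fail=8;  out ∅∪∅=∅
  n9('ed'): parent n8 fail=0; on 'd' 0 → fail=4;  out {3}∪∅={3}
  n3('bcd'): parent n2 fail=0; on 'd' 0 → fail=4;  out {0}∪∅={0}
  n7('ded'): parent n6 fail=8; on 'd' 8 → fail=9;  out {2}∪{3}={2,3}

Text stream:
[0] read 'b'  n0⇒n1
[1] read 'b'  n1⇒n1 ·f
[2] read 'a'  n1⇒n0 ·f
[3] read 'c'  n0⇒n0
[4] read 'd'  n0⇒n4
[5] read 'c'  n4⇒n0 ·f
[6] read 'b'  n0⇒n1
[7] read 'c'  n1⇒n2
[8] read 'c'  n2⇒n0 ·f
[9] read 'd'  n0⇒n4
[10] read 'd'  n4⇒n5  emit P1@[9:10]
[11] read 'e'  n5⇒n6 ·f
[12] read 'd'  n6⇒n7  emit P2@[10:12],P3@[11:12]
[13] read 'd'  n7⇒n5 ·f  emit P1@[12:13]
[14] read 'e'  n5⇒n6 ·f
[15] read 'd'  n6⇒n7  emit P2@[13:15],P3@[14:15]
[16] read 'e'  n7⇒n6 ·f
[17] read 'b'  n6⇒n1 ·f
[18] read 'c'  n1⇒n2
[19] read 'b'  n2⇒n1 ·f
[20] read 'b'  n1⇒n1 ·f
[21] read 'c'  n1⇒n2
[22] read 'd'  n2⇒n3  emit P0@[20:22]
[23] read 'a'  n3⇒n0 ·f
[24] read 'a'  n0⇒n0
[25] read 'b'  n0⇒n1
[26] read 'c'  n1⇒n2
[27] read 'd'  n2⇒n3  emit P0@[25:27]
[28] read 'd'  n3⇒n5 ·f  emit P1@[27:28]
[29] read 'e'  n5⇒n6 ·f
[30] read 'd'  n6⇒n7  emit P2@[28:30],P3@[29:30]
[31] read 'd'  n7⇒n5 ·f  emit P1@[30:31]
[32] read 'a'  n5⇒n0 ·f
[33] read 'b'  n0⇒n1
[34] read 'd'  n1⇒n4 ·f
[35] read 'e'  n4⇒n6
[36] read 'd'  n6⇒n7  emit P2@[34:36],P3@[35:36]
[37] read 'd'  n7⇒n5 ·f  emit P1@[36:37]
[38] read 'd'  n5⇒n5 ·f  emit P1@[37:38]
[39] read 'b'  n5⇒n1 ·f
[40] read 'd'  n1⇒n4 ·f
[41] read 'e'  n4⇒n6
[42] read 'd'  n6⇒n7  emit P2@[40:42],P3@[41:42]
[43] read 'e'  n7⇒n6 ·f
[44] read 'd'  n6⇒n7  emit P2@[42:44],P3@[43:44]
[45] read 'd'  n7⇒n5 ·f  emit P1@[44:45]
[46] read 'e'  n5⇒n6 ·f
[47] read 'd'  n6⇒n7  emit P2@[45:47],P3@[46:47]
[48] read 'e'  n7⇒n6 ·f
[49] read 'd'  n6⇒n7  emit P2@[47:49],P3@[48:49]
[50] read 'd'  n7⇒n5 ·f  emit P1@[49:50]
[51] read 'd'  n5⇒n5 ·f  emit P1@[50:51]
[52] read 'd'  n5⇒n5 ·f  emit P1@[51:52]

Result: [[10,1],[12,2],[12,3],[13,1],[15,2],[15,3],[22,0],[27,0],[28,1],[30,2],[30,3],[31,1],[36,2],[36,3],[37,1],[38,1],[42,2],[42,3],[44,2],[44,3],[45,1],[47,2],[47,3],[49,2],[49,3],[50,1],[51,1],[52,1]]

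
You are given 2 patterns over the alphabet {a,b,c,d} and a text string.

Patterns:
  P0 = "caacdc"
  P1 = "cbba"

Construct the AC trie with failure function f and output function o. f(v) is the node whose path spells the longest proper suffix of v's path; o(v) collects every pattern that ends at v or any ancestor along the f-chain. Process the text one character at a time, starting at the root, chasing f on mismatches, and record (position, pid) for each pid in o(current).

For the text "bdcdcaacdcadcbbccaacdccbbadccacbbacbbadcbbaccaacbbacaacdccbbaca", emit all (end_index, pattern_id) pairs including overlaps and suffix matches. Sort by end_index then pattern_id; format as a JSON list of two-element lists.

Build:
Trie (insert patterns):
  0='ε' goto c→1
  1='c' goto a→2 b→7
  2='ca' goto a→3
  3='caa' goto c→4
  4='caac' goto d→5
  5='caacd' goto c→6
  6='caacdc' goto ·  ←P0
  7='cb' goto b→8
  8='cbb' goto a→9
  9='cbba' goto ·  ←P1

BFS fail/out derivation:
  fail(1) 'c': from fail(0)=0 chase 'c': 0 ⇒ 0;  out=∅∪out(0)=∅
  fail(2) 'ca': from fail(1)=0 chase 'a': 0 ⇒ 0;  out=∅∪out(0)=∅
  fail(7) 'cb': from fail(1)=0 chase 'b': 0 ⇒ 0;  out=∅∪out(0)=∅
  fail(3) 'caa': from fail(2)=0 chase 'a': 0 ⇒ 0;  out=∅∪out(0)=∅
  fail(8) 'cbb': from fail(7)=0 chase 'b': 0 ⇒ 0;  out=∅∪out(0)=∅
  fail(4) 'caac': from fail(3)=0 chase 'c': 0 ⇒ 1;  out=∅∪out(1)=∅
  fail(9) 'cbba': from fail(8)=0 chase 'a': 0 ⇒ 0;  out={1}∪out(0)={1}
  fail(5) 'caacd': from fail(4)=1 chase 'd': 1→0 ⇒ 0;  out=∅∪out(0)=∅
  fail(6) 'caacdc': from fail(5)=0 chase 'c': 0 ⇒ 1;  out={0}∪out(1)={0}

Scan:
i=0 'b': node 0→0
i=1 'd': node 0→0
i=2 'c': node 0→1
i=3 'd': node 1→0 (fail-walked)
i=4 'c': node 0→1
i=5 'a': node 1→2
i=6 'a': node 2→3
i=7 'c': node 3→4
i=8 'd': node 4→5
i=9 'c': node 5→6  ** P0@[4:9]
i=10 'a': node 6→2 (fail-walked)
i=11 'd': node 2→0 (fail-walked)
i=12 'c': node 0→1
i=13 'b': node 1→7
i=14 'b': node 7→8
i=15 'c': node 8→1 (fail-walked)
i=16 'c': node 1→1 (fail-walked)
i=17 'a': node 1→2
i=18 'a': node 2→3
i=19 'c': node 3→4
i=20 'd': node 4→5
i=21 'c': node 5→6  ** P0@[16:21]
i=22 'c': node 6→1 (fail-walked)
i=23 'b': node 1→7
i=24 'b': node 7→8
i=25 'a': node 8→9  ** P1@[22:25]
i=26 'd': node 9→0 (fail-walked)
i=27 'c': node 0→1
i=28 'c': node 1→1 (fail-walked)
i=29 'a': node 1→2
i=30 'c': node 2→1 (fail-walked)
i=31 'b': node 1→7
i=32 'b': node 7→8
i=33 'a': node 8→9  ** P1@[30:33]
i=34 'c': node 9→1 (fail-walked)
i=35 'b': node 1→7
i=36 'b': node 7→8
i=37 'a': node 8→9  ** P1@[34:37]
i=38 'd': node 9→0 (fail-walked)
i=39 'c': node 0→1
i=40 'b': node 1→7
i=41 'b': node 7→8
i=42 'a': node 8→9  ** P1@[39:42]
i=43 'c': node 9→1 (fail-walked)
i=44 'c': node 1→1 (fail-walked)
i=45 'a': node 1→2
i=46 'a': node 2→3
i=47 'c': node 3→4
i=48 'b': node 4→7 (fail-walked)
i=49 'b': node 7→8
i=50 'a': node 8→9  ** P1@[47:50]
i=51 'c': node 9→1 (fail-walked)
i=52 'a': node 1→2
i=53 'a': node 2→3
i=54 'c': node 3→4
i=55 'd': node 4→5
i=56 'c': node 5→6  ** P0@[51:56]
i=57 'c': node 6→1 (fail-walked)
i=58 'b': node 1→7
i=59 'b': node 7→8
i=60 'a': node 8→9  ** P1@[57:60]
i=61 'c': node 9→1 (fail-walked)
i=62 'a': node 1→2

All matches (sorted): [[9,0],[21,0],[25,1],[33,1],[37,1],[42,1],[50,1],[56,0],[60,1]]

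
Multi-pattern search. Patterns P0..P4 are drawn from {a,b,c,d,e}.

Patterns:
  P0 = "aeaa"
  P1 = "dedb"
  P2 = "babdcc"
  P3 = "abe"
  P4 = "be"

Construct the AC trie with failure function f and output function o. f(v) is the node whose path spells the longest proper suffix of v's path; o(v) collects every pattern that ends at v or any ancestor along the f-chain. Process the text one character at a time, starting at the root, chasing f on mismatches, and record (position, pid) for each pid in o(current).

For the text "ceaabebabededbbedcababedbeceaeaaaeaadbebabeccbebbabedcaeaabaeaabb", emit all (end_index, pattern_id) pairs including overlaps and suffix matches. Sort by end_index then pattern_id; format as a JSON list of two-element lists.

Construct AC machine:
Trie nodes:
  0='ε' goto a→1 b→9 d→5
  1='a' goto b→15 e→2
  2='ae' goto a→3
  3='aea' goto a→4
  4='aeaa' goto ·  [P0 ends]
  5='d' goto e→6
  6='de' goto d→7
  7='ded' goto b→8
  8='dedb' goto ·  [P1 ends]
  9='b' goto a→10 e→17
  10='ba' goto b→11
  11='bab' goto d→12
  12='babd' goto c→13
  13='babdc' goto c→14
  14='babdcc' goto ·  [P2 ends]
  15='ab' goto e→16
  16='abe' goto ·  [P3 ends]
  17='be' goto ·  [P4 ends]

Failure links (BFS by depth):
  n1('a'): parent n0 fail=0; on 'a' 0 → fail=0;  out ∅∪∅=∅
  n5('d'): parent n0 fail=0; on 'd' 0 → fail=0;  out ∅∪∅=∅
  n9('b'): parent n0 fail=0; on 'b' 0 → fail=0;  out ∅∪∅=∅
  n2('ae'): parent n1 fail=0; on 'e' 0 → fail=0;  out ∅∪∅=∅
  n6('de'): parent n5 fail=0; on 'e' 0 → fail=0;  out ∅∪∅=∅
  n10('ba'): parent n9 fail=0; on 'a' 0 → fail=1;  out ∅∪∅=∅
  n15('ab'): parent n1 fail=0; on 'b' 0 → fail=9;  out ∅∪∅=∅
  n17('be'): parent n9 fail=0; on 'e' 0 → fail=0;  out {4}∪∅={4}
  n3('aea'): parent n2 fail=0; on 'a' 0 → fail=1;  out ∅∪∅=∅
  n7('ded'): parent n6 fail=0; on 'd' 0 → fail=5;  out ∅∪∅=∅
  n11('bab'): parent n10 fail=1; on 'b' 1 → fail=15;  out ∅∪∅=∅
  n16('abe'): parent n15 fail=9; on 'e' 9 → fail=17;  out {3}∪{4}={3,4}
  n4('aeaa'): parent n3 fail=1; on 'a' 1→0 → fail=1;  out {0}∪∅={0}
  n8('dedb'): parent n7 fail=5; on 'b' 5→0 → fail=9;  out {1}∪∅={1}
  n12('babd'): parent n11 fail=15; on 'd' 15→9→0 → fail=5;  out ∅∪∅=∅
  n13('babdc'): parent n12 fail=5; on 'c' 5→0 → fail=0;  out ∅∪∅=∅
  n14('babdcc'): parent n13 fail=0; on 'c' 0 → fail=0;  out {2}∪∅={2}

Run:
i=0 'c': node 0→0
i=1 'e': node 0→0
i=2 'a': node 0→1
i=3 'a': node 1→1 ·f
i=4 'b': node 1→15
i=5 'e': node 15→16  ** P3@[3:5],P4@[4:5]
i=6 'b': node 16→9 ·f
i=7 'a': node 9→10
i=8 'b': node 10→11
i=9 'e': node 11→16 ·f  ** P3@[7:9],P4@[8:9]
i=10 'd': node 16→5 ·f
i=11 'e': node 5→6
i=12 'd': node 6→7
i=13 'b': node 7→8  ** P1@[10:13]
i=14 'b': node 8→9 ·f
i=15 'e': node 9→17  ** P4@[14:15]
i=16 'd': node 17→5 ·f
i=17 'c': node 5→0 ·f
i=18 'a': node 0→1
i=19 'b': node 1→15
i=20 'a': node 15→10 ·f
i=21 'b': node 10→11
i=22 'e': node 11→16 ·f  ** P3@[20:22],P4@[21:22]
i=23 'd': node 16→5 ·f
i=24 'b': node 5→9 ·f
i=25 'e': node 9→17  ** P4@[24:25]
i=26 'c': node 17→0 ·f
i=27 'e': node 0→0
i=28 'a': node 0→1
i=29 'e': node 1→2
i=30 'a': node 2→3
i=31 'a': node 3→4  ** P0@[28:31]
i=32 'a': node 4→1 ·f
i=33 'e': node 1→2
i=34 'a': node 2→3
i=35 'a': node 3→4  ** P0@[32:35]
i=36 'd': node 4→5 ·f
i=37 'b': node 5→9 ·f
i=38 'e': node 9→17  ** P4@[37:38]
i=39 'b': node 17→9 ·f
i=40 'a': node 9→10
i=41 'b': node 10→11
i=42 'e': node 11→16 ·f  ** P3@[40:42],P4@[41:42]
i=43 'c': node 16→0 ·f
i=44 'c': node 0→0
i=45 'b': node 0→9
i=46 'e': node 9→17  ** P4@[45:46]
i=47 'b': node 17→9 ·f
i=48 'b': node 9→9 ·f
i=49 'a': node 9→10
i=50 'b': node 10→11
i=51 'e': node 11→16 ·f  ** P3@[49:51],P4@[50:51]
i=52 'd': node 16→5 ·f
i=53 'c': node 5→0 ·f
i=54 'a': node 0→1
i=55 'e': node 1→2
i=56 'a': node 2→3
i=57 'a': node 3→4  ** P0@[54:57]
i=58 'b': node 4→15 ·f
i=59 'a': node 15→10 ·f
i=60 'e': node 10→2 ·f
i=61 'a': node 2→3
i=62 'a': node 3→4  ** P0@[59:62]
i=63 'b': node 4→15 ·f
i=64 'b': node 15→9 ·f

Result: [[5,3],[5,4],[9,3],[9,4],[13,1],[15,4],[22,3],[22,4],[25,4],[31,0],[35,0],[38,4],[42,3],[42,4],[46,4],[51,3],[51,4],[57,0],[62,0]]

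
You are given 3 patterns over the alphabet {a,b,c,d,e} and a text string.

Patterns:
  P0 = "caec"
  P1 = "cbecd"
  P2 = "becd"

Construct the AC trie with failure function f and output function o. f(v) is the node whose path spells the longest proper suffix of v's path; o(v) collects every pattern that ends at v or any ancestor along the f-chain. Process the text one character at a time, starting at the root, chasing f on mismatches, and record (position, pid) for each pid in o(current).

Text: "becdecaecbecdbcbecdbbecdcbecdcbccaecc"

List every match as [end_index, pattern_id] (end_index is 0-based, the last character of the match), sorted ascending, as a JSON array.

Construct AC machine:
Trie nodes:
  n0 'ε': b→9 c→1
  n1 'c': a→2 b→5
  n2 'ca': e→3
  n3 'cae': c→4
  n4 'caec': ·  ←P0
  n5 'cb': e→6
  n6 'cbe': c→7
  n7 'cbec': d→8
  n8 'cbecd': ·  ←P1
  n9 'b': e→10
  n10 'be': c→11
  n11 'bec': d→12
  n12 'becd': ·  ←P2

Failure links (BFS by depth):
  fail(1) 'c': from fail(0)=0 chase 'c': 0 ⇒ 0;  out=∅∪out(0)=∅
  fail(9) 'b': from fail(0)=0 chase 'b': 0 ⇒ 0;  out=∅∪out(0)=∅
  fail(2) 'ca': from fail(1)=0 chase 'a': 0 ⇒ 0;  out=∅∪out(0)=∅
  fail(5) 'cb': from fail(1)=0 chase 'b': 0 ⇒ 9;  out=∅∪out(9)=∅
  fail(10) 'be': from fail(9)=0 chase 'e': 0 ⇒ 0;  out=∅∪out(0)=∅
  fail(3) 'cae': from fail(2)=0 chase 'e': 0 ⇒ 0;  out=∅∪out(0)=∅
  fail(6) 'cbe': from fail(5)=9 chase 'e': 9 ⇒ 10;  out=∅∪out(10)=∅
  fail(11) 'bec': from fail(10)=0 chase 'c': 0 ⇒ 1;  out=∅∪out(1)=∅
  fail(4) 'caec': from fail(3)=0 chase 'c': 0 ⇒ 1;  out={0}∪out(1)={0}
  fail(7) 'cbec': from fail(6)=10 chase 'c': 10 ⇒ 11;  out=∅∪out(11)=∅
  fail(12) 'becd': from fail(11)=1 chase 'd': 1→0 ⇒ 0;  out={2}∪out(0)={2}
  fail(8) 'cbecd': from fail(7)=11 chase 'd': 11 ⇒ 12;  out={1}∪out(12)={1,2}

Run:
i=0 'b': node 0→9
i=1 'e': node 9→10
i=2 'c': node 10→11
i=3 'd': node 11→12  ** P2@[0:3]
i=4 'e': node 12→0 ·f
i=5 'c': node 0→1
i=6 'a': node 1→2
i=7 'e': node 2→3
i=8 'c': node 3→4  ** P0@[5:8]
i=9 'b': node 4→5 ·f
i=10 'e': node 5→6
i=11 'c': node 6→7
i=12 'd': node 7→8  ** P1@[8:12],P2@[9:12]
i=13 'b': node 8→9 ·f
i=14 'c': node 9→1 ·f
i=15 'b': node 1→5
i=16 'e': node 5→6
i=17 'c': node 6→7
i=18 'd': node 7→8  ** P1@[14:18],P2@[15:18]
i=19 'b': node 8→9 ·f
i=20 'b': node 9→9 ·f
i=21 'e': node 9→10
i=22 'c': node 10→11
i=23 'd': node 11→12  ** P2@[20:23]
i=24 'c': node 12→1 ·f
i=25 'b': node 1→5
i=26 'e': node 5→6
i=27 'c': node 6→7
i=28 'd': node 7→8  ** P1@[24:28],P2@[25:28]
i=29 'c': node 8→1 ·f
i=30 'b': node 1→5
i=31 'c': node 5→1 ·f
i=32 'c': node 1→1 ·f
i=33 'a': node 1→2
i=34 'e': node 2→3
i=35 'c': node 3→4  ** P0@[32:35]
i=36 'c': node 4→1 ·f

All matches (sorted): [[3,2],[8,0],[12,1],[12,2],[18,1],[18,2],[23,2],[28,1],[28,2],[35,0]]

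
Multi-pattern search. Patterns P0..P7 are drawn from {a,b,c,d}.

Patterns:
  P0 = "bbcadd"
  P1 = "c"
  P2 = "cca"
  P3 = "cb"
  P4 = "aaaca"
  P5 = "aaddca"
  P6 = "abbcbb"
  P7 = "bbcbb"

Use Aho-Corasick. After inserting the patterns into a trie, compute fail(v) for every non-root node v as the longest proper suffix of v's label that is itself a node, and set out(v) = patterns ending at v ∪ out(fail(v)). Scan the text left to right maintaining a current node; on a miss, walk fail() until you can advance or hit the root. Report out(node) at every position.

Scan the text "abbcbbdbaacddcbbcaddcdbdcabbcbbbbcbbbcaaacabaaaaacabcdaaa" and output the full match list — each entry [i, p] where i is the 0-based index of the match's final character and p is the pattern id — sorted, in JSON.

Build:
Trie (insert patterns):
  n0 'ε': a→11 b→1 c→7
  n1 'b': b→2
  n2 'bb': c→3
  n3 'bbc': a→4 b→25
  n4 'bbca': d→5
  n5 'bbcad': d→6
  n6 'bbcadd': ·  ←P0
  n7 'c': b→10 c→8  ←P1
  n8 'cc': a→9
  n9 'cca': ·  ←P2
  n10 'cb': ·  ←P3
  n11 'a': a→12 b→20
  n12 'aa': a→13 d→16
  n13 'aaa': c→14
  n14 'aaac': a→15
  n15 'aaaca': ·  ←P4
  n16 'aad': d→17
  n17 'aadd': c→18
  n18 'aaddc': a→19
  n19 'aaddca': ·  ←P5
  n20 'ab': b→21
  n21 'abb': c→22
  n22 'abbc': b→23
  n23 'abbcb': b→24
  n24 'abbcbb': ·  ←P6
  n25 'bbcb': b→26
  n26 'bbcbb': ·  ←P7

BFS fail/out derivation:
  n1('b'): parent n0 fail=0; on 'b' 0 → fail=0;  out ∅∪∅=∅
  n7('c'): parent n0 fail=0; on 'c' 0 → fail=0;  out {1}∪∅={1}
  n11('a'): parent n0 fail=0; on 'a' 0 → fail=0;  out ∅∪∅=∅
  n2('bb'): parent n1 fail=0; on 'b' 0 → fail=1;  out ∅∪∅=∅
  n8('cc'): parent n7 fail=0; on 'c' 0 → fail=7;  out ∅∪{1}={1}
  n10('cb'): parent n7 fail=0; on 'b' 0 → fail=1;  out {3}∪∅={3}
  n12('aa'): parent n11 fail=0; on 'a' 0 → fail=11;  out ∅∪∅=∅
  n20('ab'): parent n11 fail=0; on 'b' 0 → fail=1;  out ∅∪∅=∅
  n3('bbc'): parent n2 fail=1; on 'c' 1→0 → fail=7;  out ∅∪{1}={1}
  n9('cca'): parent n8 fail=7; on 'a' 7→0 → fail=11;  out {2}∪∅={2}
  n13('aaa'): parent n12 fail=11; on 'a' 11 → fail=12;  out ∅∪∅=∅
  n16('aad'): parent n12 fail=11; on 'd' 11→0 → fail=0;  out ∅∪∅=∅
  n21('abb'): parent n20 fail=1; on 'b' 1 → fail=2;  out ∅∪∅=∅
  n4('bbca'): parent n3 fail=7; on 'a' 7→0 → fail=11;  out ∅∪∅=∅
  n14('aaac'): parent n13 fail=12; on 'c' 12→11→0 → fail=7;  out ∅∪{1}={1}
  n17('aadd'): parent n16 fail=0; on 'd' 0 → fail=0;  out ∅∪∅=∅
  n22('abbc'): parent n21 fail=2; on 'c' 2 → fail=3;  out ∅∪{1}={1}
  n25('bbcb'): parent n3 fail=7; on 'b' 7 → fail=10;  out ∅∪{3}={3}
  n5('bbcad'): parent n4 fail=11; on 'd' 11→0 → fail=0;  out ∅∪∅=∅
  n15('aaaca'): parent n14 fail=7; on 'a' 7→0 → fail=11;  out {4}∪∅={4}
  n18('aaddc'): parent n17 fail=0; on 'c' 0 → fail=7;  out ∅∪{1}={1}
  n23('abbcb'): parent n22 fail=3; on 'b' 3 → fail=25;  out ∅∪{3}={3}
  n26('bbcbb'): parent n25 fail=10; on 'b' 10→1 → fail=2;  out {7}∪∅={7}
  n6('bbcadd'): parent n5 fail=0; on 'd' 0 → fail=0;  out {0}∪∅={0}
  n19('aaddca'): parent n18 fail=7; on 'a' 7→0 → fail=11;  out {5}∪∅={5}
  n24('abbcbb'): parent n23 fail=25; on 'b' 25 → fail=26;  out {6}∪{7}={6,7}

Text stream:
pos 0 'a': at 11
pos 1 'b': at 20
pos 2 'b': at 21
pos 3 'c': at 22  ** P1@[3:3]
pos 4 'b': at 23  ** P3@[3:4]
pos 5 'b': at 24  ** P6@[0:5],P7@[1:5]
pos 6 'd': at 0 ·f
pos 7 'b': at 1
pos 8 'a': at 11 ·f
pos 9 'a': at 12
pos 10 'c': at 7 ·f  ** P1@[10:10]
pos 11 'd': at 0 ·f
pos 12 'd': at 0
pos 13 'c': at 7  ** P1@[13:13]
pos 14 'b': at 10  ** P3@[13:14]
pos 15 'b': at 2 ·f
pos 16 'c': at 3  ** P1@[16:16]
pos 17 'a': at 4
pos 18 'd': at 5
pos 19 'd': at 6  ** P0@[14:19]
pos 20 'c': at 7 ·f  ** P1@[20:20]
pos 21 'd': at 0 ·f
pos 22 'b': at 1
pos 23 'd': at 0 ·f
pos 24 'c': at 7  ** P1@[24:24]
pos 25 'a': at 11 ·f
pos 26 'b': at 20
pos 27 'b': at 21
pos 28 'c': at 22  ** P1@[28:28]
pos 29 'b': at 23  ** P3@[28:29]
pos 30 'b': at 24  ** P6@[25:30],P7@[26:30]
pos 31 'b': at 2 ·f
pos 32 'b': at 2 ·f
pos 33 'c': at 3  ** P1@[33:33]
pos 34 'b': at 25  ** P3@[33:34]
pos 35 'b': at 26  ** P7@[31:35]
pos 36 'b': at 2 ·f
pos 37 'c': at 3  ** P1@[37:37]
pos 38 'a': at 4
pos 39 'a': at 12 ·f
pos 40 'a': at 13
pos 41 'c': at 14  ** P1@[41:41]
pos 42 'a': at 15  ** P4@[38:42]
pos 43 'b': at 20 ·f
pos 44 'a': at 11 ·f
pos 45 'a': at 12
pos 46 'a': at 13
pos 47 'a': at 13 ·f
pos 48 'a': at 13 ·f
pos 49 'c': at 14  ** P1@[49:49]
pos 50 'a': at 15  ** P4@[46:50]
pos 51 'b': at 20 ·f
pos 52 'c': at 7 ·f  ** P1@[52:52]
pos 53 'd': at 0 ·f
pos 54 'a': at 11
pos 55 'a': at 12
pos 56 'a': at 13

Matches: [[3,1],[4,3],[5,6],[5,7],[10,1],[13,1],[14,3],[16,1],[19,0],[20,1],[24,1],[28,1],[29,3],[30,6],[30,7],[33,1],[34,3],[35,7],[37,1],[41,1],[42,4],[49,1],[50,4],[52,1]]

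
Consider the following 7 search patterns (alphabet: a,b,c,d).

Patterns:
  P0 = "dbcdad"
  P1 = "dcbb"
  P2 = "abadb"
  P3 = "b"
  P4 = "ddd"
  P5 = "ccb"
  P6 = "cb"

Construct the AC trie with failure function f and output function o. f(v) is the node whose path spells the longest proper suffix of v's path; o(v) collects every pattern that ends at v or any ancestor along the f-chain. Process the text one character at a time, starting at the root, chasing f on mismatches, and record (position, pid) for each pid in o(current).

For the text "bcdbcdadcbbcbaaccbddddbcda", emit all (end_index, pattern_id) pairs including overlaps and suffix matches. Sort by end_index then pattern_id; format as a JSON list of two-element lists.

Construct AC machine:
Trie nodes:
  0='ε' goto a→10 b→15 c→18 d→1
  1='d' goto b→2 c→7 d→16
  2='db' goto c→3
  3='dbc' goto d→4
  4='dbcd' goto a→5
  5='dbcda' goto d→6
  6='dbcdad' goto ·  ←P0
  7='dc' goto b→8
  8='dcb' goto b→9
  9='dcbb' goto ·  ←P1
  10='a' goto b→11
  11='ab' goto a→12
  12='aba' goto d→13
  13='abad' goto b→14
  14='abadb' goto ·  ←P2
  15='b' goto ·  ←P3
  16='dd' goto d→17
  17='ddd' goto ·  ←P4
  18='c' goto b→21 c→19
  19='cc' goto b→20
  20='ccb' goto ·  ←P5
  21='cb' goto ·  ←P6

Failure links (BFS by depth):
  fail(1) 'd': from fail(0)=0 chase 'd': 0 ⇒ 0;  out=∅∪out(0)=∅
  fail(10) 'a': from fail(0)=0 chase 'a': 0 ⇒ 0;  out=∅∪out(0)=∅
  fail(15) 'b': from fail(0)=0 chase 'b': 0 ⇒ 0;  out={3}∪out(0)={3}
  fail(18) 'c': from fail(0)=0 chase 'c': 0 ⇒ 0;  out=∅∪out(0)=∅
  fail(2) 'db': from fail(1)=0 chase 'b': 0 ⇒ 15;  out=∅∪out(15)={3}
  fail(7) 'dc': from fail(1)=0 chase 'c': 0 ⇒ 18;  out=∅∪out(18)=∅
  fail(11) 'ab': from fail(10)=0 chase 'b': 0 ⇒ 15;  out=∅∪out(15)={3}
  fail(16) 'dd': from fail(1)=0 chase 'd': 0 ⇒ 1;  out=∅∪out(1)=∅
  fail(19) 'cc': from fail(18)=0 chase 'c': 0 ⇒ 18;  out=∅∪out(18)=∅
  fail(21) 'cb': from fail(18)=0 chase 'b': 0 ⇒ 15;  out={6}∪out(15)={3,6}
  fail(3) 'dbc': from fail(2)=15 chase 'c': 15→0 ⇒ 18;  out=∅∪out(18)=∅
  fail(8) 'dcb': from fail(7)=18 chase 'b': 18 ⇒ 21;  out=∅∪out(21)={3,6}
  fail(12) 'aba': from fail(11)=15 chase 'a': 15→0 ⇒ 10;  out=∅∪out(10)=∅
  fail(17) 'ddd': from fail(16)=1 chase 'd': 1 ⇒ 16;  out={4}∪out(16)={4}
  fail(20) 'ccb': from fail(19)=18 chase 'b': 18 ⇒ 21;  out={5}∪out(21)={3,5,6}
  fail(4) 'dbcd': from fail(3)=18 chase 'd': 18→0 ⇒ 1;  out=∅∪out(1)=∅
  fail(9) 'dcbb': from fail(8)=21 chase 'b': 21→15→0 ⇒ 15;  out={1}∪out(15)={1,3}
  fail(13) 'abad': from fail(12)=10 chase 'd': 10→0 ⇒ 1;  out=∅∪out(1)=∅
  fail(5) 'dbcda': from fail(4)=1 chase 'a': 1→0 ⇒ 10;  out=∅∪out(10)=∅
  fail(14) 'abadb': from fail(13)=1 chase 'b': 1 ⇒ 2;  out={2}∪out(2)={2,3}
  fail(6) 'dbcdad': from fail(5)=10 chase 'd': 10→0 ⇒ 1;  out={0}∪out(1)={0}

Scan:
i=0 'b': node 0→15  ** P3@[0:0]
i=1 'c': node 15→18 ·f
i=2 'd': node 18→1 ·f
i=3 'b': node 1→2  ** P3@[3:3]
i=4 'c': node 2→3
i=5 'd': node 3→4
i=6 'a': node 4→5
i=7 'd': node 5→6  ** P0@[2:7]
i=8 'c': node 6→7 ·f
i=9 'b': node 7→8  ** P3@[9:9],P6@[8:9]
i=10 'b': node 8→9  ** P1@[7:10],P3@[10:10]
i=11 'c': node 9→18 ·f
i=12 'b': node 18→21  ** P3@[12:12],P6@[11:12]
i=13 'a': node 21→10 ·f
i=14 'a': node 10→10 ·f
i=15 'c': node 10→18 ·f
i=16 'c': node 18→19
i=17 'b': node 19→20  ** P3@[17:17],P5@[15:17],P6@[16:17]
i=18 'd': node 20→1 ·f
i=19 'd': node 1→16
i=20 'd': node 16→17  ** P4@[18:20]
i=21 'd': node 17→17 ·f  ** P4@[19:21]
i=22 'b': node 17→2 ·f  ** P3@[22:22]
i=23 'c': node 2→3
i=24 'd': node 3→4
i=25 'a': node 4→5

Result: [[0,3],[3,3],[7,0],[9,3],[9,6],[10,1],[10,3],[12,3],[12,6],[17,3],[17,5],[17,6],[20,4],[21,4],[22,3]]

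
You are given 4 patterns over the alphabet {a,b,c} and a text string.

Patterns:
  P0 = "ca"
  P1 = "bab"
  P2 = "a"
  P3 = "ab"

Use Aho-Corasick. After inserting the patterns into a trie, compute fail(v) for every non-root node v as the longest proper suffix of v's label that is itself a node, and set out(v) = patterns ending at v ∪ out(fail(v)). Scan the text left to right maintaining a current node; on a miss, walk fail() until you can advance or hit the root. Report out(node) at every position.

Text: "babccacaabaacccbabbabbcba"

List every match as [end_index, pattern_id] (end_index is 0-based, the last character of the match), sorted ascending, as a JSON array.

Build automaton:
Trie nodes:
  0='ε' goto a→6 b→3 c→1
  1='c' goto a→2
  2='ca' goto ·  ←P0
  3='b' goto a→4
  4='ba' goto b→5
  5='bab' goto ·  ←P1
  6='a' goto b→7  ←P2
  7='ab' goto ·  ←P3

BFS fail/out derivation:
  fail(1) 'c': from fail(0)=0 chase 'c': 0 ⇒ 0;  out=∅∪out(0)=∅
  fail(3) 'b': from fail(0)=0 chase 'b': 0 ⇒ 0;  out=∅∪out(0)=∅
  fail(6) 'a': from fail(0)=0 chase 'a': 0 ⇒ 0;  out={2}∪out(0)={2}
  fail(2) 'ca': from fail(1)=0 chase 'a': 0 ⇒ 6;  out={0}∪out(6)={0,2}
  fail(4) 'ba': from fail(3)=0 chase 'a': 0 ⇒ 6;  out=∅∪out(6)={2}
  fail(7) 'ab': from fail(6)=0 chase 'b': 0 ⇒ 3;  out={3}∪out(3)={3}
  fail(5) 'bab': from fail(4)=6 chase 'b': 6 ⇒ 7;  out={1}∪out(7)={1,3}

Scan:
[0] read 'b'  n0⇒n3
[1] read 'a'  n3⇒n4  emit P2@[1:1]
[2] read 'b'  n4⇒n5  emit P1@[0:2],P3@[1:2]
[3] read 'c'  n5⇒n1 (via fail)
[4] read 'c'  n1⇒n1 (via fail)
[5] read 'a'  n1⇒n2  emit P0@[4:5],P2@[5:5]
[6] read 'c'  n2⇒n1 (via fail)
[7] read 'a'  n1⇒n2  emit P0@[6:7],P2@[7:7]
[8] read 'a'  n2⇒n6 (via fail)  emit P2@[8:8]
[9] read 'b'  n6⇒n7  emit P3@[8:9]
[10] read 'a'  n7⇒n4 (via fail)  emit P2@[10:10]
[11] read 'a'  n4⇒n6 (via fail)  emit P2@[11:11]
[12] read 'c'  n6⇒n1 (via fail)
[13] read 'c'  n1⇒n1 (via fail)
[14] read 'c'  n1⇒n1 (via fail)
[15] read 'b'  n1⇒n3 (via fail)
[16] read 'a'  n3⇒n4  emit P2@[16:16]
[17] read 'b'  n4⇒n5  emit P1@[15:17],P3@[16:17]
[18] read 'b'  n5⇒n3 (via fail)
[19] read 'a'  n3⇒n4  emit P2@[19:19]
[20] read 'b'  n4⇒n5  emit P1@[18:20],P3@[19:20]
[21] read 'b'  n5⇒n3 (via fail)
[22] read 'c'  n3⇒n1 (via fail)
[23] read 'b'  n1⇒n3 (via fail)
[24] read 'a'  n3⇒n4  emit P2@[24:24]

Matches: [[1,2],[2,1],[2,3],[5,0],[5,2],[7,0],[7,2],[8,2],[9,3],[10,2],[11,2],[16,2],[17,1],[17,3],[19,2],[20,1],[20,3],[24,2]]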